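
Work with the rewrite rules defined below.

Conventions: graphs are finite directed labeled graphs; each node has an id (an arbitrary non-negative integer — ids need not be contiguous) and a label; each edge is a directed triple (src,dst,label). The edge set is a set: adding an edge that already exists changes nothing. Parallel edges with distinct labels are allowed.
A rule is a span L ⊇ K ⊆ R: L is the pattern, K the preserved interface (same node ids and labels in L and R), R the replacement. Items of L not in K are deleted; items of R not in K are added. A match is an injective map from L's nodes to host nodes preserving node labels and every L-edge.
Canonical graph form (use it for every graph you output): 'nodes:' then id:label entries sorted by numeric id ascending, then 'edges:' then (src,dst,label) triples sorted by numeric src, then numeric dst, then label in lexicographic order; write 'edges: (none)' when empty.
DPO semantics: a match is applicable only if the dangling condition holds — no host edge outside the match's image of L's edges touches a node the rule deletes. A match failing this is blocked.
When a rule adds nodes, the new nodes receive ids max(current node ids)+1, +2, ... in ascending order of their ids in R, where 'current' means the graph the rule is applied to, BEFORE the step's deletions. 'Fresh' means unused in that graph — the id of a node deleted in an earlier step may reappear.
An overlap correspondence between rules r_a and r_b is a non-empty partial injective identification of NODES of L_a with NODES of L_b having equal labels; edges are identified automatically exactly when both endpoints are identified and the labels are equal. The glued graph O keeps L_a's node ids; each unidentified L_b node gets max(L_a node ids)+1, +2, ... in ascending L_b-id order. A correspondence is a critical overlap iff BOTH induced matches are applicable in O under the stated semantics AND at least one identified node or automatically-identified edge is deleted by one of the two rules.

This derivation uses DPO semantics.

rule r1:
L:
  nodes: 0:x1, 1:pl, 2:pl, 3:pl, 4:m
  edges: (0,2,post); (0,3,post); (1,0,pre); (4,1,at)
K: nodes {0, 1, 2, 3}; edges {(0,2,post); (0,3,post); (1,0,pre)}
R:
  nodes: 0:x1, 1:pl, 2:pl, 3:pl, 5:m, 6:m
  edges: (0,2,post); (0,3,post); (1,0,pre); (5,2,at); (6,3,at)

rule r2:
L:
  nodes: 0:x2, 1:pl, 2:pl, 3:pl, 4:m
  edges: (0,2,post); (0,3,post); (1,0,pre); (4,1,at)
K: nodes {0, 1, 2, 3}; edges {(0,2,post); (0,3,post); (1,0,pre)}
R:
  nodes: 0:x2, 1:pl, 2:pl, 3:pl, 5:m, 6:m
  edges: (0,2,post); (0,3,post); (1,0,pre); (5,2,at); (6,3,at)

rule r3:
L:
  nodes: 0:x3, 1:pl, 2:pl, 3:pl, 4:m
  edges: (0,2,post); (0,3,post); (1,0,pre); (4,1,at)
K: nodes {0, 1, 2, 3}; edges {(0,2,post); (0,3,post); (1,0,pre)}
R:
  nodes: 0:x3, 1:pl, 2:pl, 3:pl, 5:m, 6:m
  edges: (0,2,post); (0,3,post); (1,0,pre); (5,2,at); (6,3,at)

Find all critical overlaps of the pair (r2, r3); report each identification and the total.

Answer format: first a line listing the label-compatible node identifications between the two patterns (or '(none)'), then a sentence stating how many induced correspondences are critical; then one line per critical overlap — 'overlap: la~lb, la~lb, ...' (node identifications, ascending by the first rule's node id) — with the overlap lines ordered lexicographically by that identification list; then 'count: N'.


label-compatible node identifications between L(r2) and L(r3): 1~1, 1~2, 1~3, 2~1, 2~2, 2~3, 3~1, 3~2, 3~3, 4~4
7 of the induced correspondences are critical overlaps of r2 and r3.
overlap: 1~1, 2~2, 3~3, 4~4
overlap: 1~1, 2~2, 4~4
overlap: 1~1, 2~3, 3~2, 4~4
overlap: 1~1, 2~3, 4~4
overlap: 1~1, 3~2, 4~4
overlap: 1~1, 3~3, 4~4
overlap: 1~1, 4~4
count: 7


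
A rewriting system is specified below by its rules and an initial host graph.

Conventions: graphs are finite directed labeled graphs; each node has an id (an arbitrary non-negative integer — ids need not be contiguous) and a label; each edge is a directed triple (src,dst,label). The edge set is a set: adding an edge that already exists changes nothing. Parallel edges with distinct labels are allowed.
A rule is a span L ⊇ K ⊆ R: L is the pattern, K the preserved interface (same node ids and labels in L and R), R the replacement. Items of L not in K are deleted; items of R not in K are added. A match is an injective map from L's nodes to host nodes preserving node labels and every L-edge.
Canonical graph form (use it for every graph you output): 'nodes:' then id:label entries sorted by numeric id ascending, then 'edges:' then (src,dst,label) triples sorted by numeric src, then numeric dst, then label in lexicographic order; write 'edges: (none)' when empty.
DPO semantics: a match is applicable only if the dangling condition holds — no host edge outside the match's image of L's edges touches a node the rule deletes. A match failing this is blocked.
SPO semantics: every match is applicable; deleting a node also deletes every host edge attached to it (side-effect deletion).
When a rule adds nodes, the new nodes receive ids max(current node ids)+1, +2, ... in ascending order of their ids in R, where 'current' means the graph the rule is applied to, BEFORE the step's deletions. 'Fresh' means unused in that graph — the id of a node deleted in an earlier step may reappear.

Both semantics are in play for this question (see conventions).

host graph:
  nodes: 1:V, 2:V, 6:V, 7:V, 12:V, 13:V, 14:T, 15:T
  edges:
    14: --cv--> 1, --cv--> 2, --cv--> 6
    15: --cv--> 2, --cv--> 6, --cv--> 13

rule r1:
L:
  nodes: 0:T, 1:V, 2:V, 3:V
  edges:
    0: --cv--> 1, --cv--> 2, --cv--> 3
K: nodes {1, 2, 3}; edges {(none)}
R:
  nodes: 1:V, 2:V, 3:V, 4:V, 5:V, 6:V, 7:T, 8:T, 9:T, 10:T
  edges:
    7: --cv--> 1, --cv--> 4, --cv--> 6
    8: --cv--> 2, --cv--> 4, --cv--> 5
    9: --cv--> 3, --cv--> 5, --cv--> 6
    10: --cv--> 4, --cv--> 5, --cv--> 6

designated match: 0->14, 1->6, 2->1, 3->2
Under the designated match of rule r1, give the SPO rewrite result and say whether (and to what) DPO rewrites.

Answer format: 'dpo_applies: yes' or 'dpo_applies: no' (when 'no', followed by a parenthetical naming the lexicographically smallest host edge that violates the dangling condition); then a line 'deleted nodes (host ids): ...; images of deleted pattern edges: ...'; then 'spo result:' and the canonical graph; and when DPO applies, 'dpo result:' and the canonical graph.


dpo_applies: yes
deleted nodes (host ids): 14; images of deleted pattern edges: (14,1,cv); (14,2,cv); (14,6,cv)
spo result:
nodes: 1:V, 2:V, 6:V, 7:V, 12:V, 13:V, 15:T, 16:V, 17:V, 18:V, 19:T, 20:T, 21:T, 22:T
edges: (15,2,cv); (15,6,cv); (15,13,cv); (19,6,cv); (19,16,cv); (19,18,cv); (20,1,cv); (20,16,cv); (20,17,cv); (21,2,cv); (21,17,cv); (21,18,cv); (22,16,cv); (22,17,cv); (22,18,cv)
dpo result:
nodes: 1:V, 2:V, 6:V, 7:V, 12:V, 13:V, 15:T, 16:V, 17:V, 18:V, 19:T, 20:T, 21:T, 22:T
edges: (15,2,cv); (15,6,cv); (15,13,cv); (19,6,cv); (19,16,cv); (19,18,cv); (20,1,cv); (20,16,cv); (20,17,cv); (21,2,cv); (21,17,cv); (21,18,cv); (22,16,cv); (22,17,cv); (22,18,cv)


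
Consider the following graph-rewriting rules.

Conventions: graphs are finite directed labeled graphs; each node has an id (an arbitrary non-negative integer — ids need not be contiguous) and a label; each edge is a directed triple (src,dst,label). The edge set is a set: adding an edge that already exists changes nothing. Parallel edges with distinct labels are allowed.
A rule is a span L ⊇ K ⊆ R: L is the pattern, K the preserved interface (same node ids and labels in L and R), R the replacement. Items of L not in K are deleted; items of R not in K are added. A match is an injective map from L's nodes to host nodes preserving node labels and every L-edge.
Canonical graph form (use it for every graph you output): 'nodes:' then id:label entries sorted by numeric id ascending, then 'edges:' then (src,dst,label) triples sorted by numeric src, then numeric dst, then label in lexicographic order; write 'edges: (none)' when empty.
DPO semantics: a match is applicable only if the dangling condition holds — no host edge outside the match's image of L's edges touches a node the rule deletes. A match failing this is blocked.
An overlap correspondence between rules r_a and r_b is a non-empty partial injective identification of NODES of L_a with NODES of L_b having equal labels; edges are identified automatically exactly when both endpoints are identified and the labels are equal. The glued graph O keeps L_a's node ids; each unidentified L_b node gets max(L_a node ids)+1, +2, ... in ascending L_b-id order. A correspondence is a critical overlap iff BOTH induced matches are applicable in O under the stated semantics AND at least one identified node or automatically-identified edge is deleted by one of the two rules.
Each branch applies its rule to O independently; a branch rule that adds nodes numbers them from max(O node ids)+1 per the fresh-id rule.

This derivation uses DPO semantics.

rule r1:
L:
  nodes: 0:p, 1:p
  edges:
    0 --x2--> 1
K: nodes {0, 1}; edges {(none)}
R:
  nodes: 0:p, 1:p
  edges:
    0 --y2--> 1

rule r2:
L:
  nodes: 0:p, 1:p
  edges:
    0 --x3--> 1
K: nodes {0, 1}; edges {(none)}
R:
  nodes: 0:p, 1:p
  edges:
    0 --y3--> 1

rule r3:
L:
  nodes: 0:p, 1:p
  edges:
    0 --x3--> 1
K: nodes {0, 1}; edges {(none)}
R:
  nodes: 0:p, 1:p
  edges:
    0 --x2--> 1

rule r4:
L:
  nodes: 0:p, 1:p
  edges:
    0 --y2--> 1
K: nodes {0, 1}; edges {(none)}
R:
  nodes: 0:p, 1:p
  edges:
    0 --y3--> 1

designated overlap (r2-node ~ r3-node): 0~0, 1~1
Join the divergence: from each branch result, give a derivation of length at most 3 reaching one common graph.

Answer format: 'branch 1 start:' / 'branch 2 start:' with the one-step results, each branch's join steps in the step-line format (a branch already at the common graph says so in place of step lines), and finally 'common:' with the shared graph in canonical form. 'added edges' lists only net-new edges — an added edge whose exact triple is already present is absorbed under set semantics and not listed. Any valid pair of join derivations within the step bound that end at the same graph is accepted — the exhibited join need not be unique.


branch 1 start:
nodes: 0:p, 1:p
edges: (0,1,y3)
branch 2 start:
nodes: 0:p, 1:p
edges: (0,1,x2)
branch 1: already at the common graph (0 steps)
branch 2 step 1: rule r1; match: 0->0, 1->1; deleted nodes (none); deleted edges (0,1,x2); added nodes (none); added edges (0,1,y2); result: nodes: 0:p, 1:p edges: (0,1,y2)
branch 2 step 2: rule r4; match: 0->0, 1->1; deleted nodes (none); deleted edges (0,1,y2); added nodes (none); added edges (0,1,y3); result: nodes: 0:p, 1:p edges: (0,1,y3)
common:
nodes: 0:p, 1:p
edges: (0,1,y3)


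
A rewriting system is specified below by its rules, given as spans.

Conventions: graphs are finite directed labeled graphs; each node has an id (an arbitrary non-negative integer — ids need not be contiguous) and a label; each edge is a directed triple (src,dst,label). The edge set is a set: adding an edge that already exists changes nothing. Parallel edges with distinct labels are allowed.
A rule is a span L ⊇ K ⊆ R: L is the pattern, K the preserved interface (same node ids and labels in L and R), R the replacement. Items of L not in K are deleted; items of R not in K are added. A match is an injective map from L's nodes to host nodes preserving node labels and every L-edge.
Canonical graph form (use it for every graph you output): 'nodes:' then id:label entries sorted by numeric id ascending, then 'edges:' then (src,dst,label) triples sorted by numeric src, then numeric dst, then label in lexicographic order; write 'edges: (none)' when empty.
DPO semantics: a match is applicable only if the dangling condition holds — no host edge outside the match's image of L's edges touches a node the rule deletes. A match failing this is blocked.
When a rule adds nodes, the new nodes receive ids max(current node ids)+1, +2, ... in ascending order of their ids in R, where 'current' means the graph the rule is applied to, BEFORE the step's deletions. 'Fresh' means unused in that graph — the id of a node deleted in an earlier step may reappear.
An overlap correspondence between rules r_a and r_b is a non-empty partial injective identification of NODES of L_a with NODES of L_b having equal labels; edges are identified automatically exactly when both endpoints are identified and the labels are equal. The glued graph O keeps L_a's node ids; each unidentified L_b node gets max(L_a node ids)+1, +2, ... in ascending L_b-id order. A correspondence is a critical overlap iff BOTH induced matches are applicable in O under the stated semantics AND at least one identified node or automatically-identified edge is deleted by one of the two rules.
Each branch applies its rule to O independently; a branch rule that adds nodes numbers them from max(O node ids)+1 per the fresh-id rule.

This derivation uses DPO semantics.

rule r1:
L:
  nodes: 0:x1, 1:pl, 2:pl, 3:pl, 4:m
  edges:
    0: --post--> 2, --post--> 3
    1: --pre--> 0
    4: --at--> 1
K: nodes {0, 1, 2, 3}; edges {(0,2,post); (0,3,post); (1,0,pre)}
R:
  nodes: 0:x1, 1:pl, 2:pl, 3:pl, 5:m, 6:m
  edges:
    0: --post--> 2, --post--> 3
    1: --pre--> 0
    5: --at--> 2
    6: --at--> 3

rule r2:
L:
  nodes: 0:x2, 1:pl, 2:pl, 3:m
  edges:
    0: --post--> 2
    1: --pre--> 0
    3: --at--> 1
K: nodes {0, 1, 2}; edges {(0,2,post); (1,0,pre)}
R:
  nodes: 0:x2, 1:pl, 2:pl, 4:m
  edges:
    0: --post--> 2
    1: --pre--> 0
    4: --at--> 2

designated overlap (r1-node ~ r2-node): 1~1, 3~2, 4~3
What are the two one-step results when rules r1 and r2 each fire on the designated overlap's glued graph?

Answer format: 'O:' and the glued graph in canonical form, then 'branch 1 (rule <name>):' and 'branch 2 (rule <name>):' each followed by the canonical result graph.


O:
nodes: 0:x1, 1:pl, 2:pl, 3:pl, 4:m, 5:x2
edges: (0,2,post); (0,3,post); (1,0,pre); (1,5,pre); (4,1,at); (5,3,post)
branch 1 (rule r1):
nodes: 0:x1, 1:pl, 2:pl, 3:pl, 5:x2, 6:m, 7:m
edges: (0,2,post); (0,3,post); (1,0,pre); (1,5,pre); (5,3,post); (6,2,at); (7,3,at)
branch 2 (rule r2):
nodes: 0:x1, 1:pl, 2:pl, 3:pl, 5:x2, 6:m
edges: (0,2,post); (0,3,post); (1,0,pre); (1,5,pre); (5,3,post); (6,3,at)


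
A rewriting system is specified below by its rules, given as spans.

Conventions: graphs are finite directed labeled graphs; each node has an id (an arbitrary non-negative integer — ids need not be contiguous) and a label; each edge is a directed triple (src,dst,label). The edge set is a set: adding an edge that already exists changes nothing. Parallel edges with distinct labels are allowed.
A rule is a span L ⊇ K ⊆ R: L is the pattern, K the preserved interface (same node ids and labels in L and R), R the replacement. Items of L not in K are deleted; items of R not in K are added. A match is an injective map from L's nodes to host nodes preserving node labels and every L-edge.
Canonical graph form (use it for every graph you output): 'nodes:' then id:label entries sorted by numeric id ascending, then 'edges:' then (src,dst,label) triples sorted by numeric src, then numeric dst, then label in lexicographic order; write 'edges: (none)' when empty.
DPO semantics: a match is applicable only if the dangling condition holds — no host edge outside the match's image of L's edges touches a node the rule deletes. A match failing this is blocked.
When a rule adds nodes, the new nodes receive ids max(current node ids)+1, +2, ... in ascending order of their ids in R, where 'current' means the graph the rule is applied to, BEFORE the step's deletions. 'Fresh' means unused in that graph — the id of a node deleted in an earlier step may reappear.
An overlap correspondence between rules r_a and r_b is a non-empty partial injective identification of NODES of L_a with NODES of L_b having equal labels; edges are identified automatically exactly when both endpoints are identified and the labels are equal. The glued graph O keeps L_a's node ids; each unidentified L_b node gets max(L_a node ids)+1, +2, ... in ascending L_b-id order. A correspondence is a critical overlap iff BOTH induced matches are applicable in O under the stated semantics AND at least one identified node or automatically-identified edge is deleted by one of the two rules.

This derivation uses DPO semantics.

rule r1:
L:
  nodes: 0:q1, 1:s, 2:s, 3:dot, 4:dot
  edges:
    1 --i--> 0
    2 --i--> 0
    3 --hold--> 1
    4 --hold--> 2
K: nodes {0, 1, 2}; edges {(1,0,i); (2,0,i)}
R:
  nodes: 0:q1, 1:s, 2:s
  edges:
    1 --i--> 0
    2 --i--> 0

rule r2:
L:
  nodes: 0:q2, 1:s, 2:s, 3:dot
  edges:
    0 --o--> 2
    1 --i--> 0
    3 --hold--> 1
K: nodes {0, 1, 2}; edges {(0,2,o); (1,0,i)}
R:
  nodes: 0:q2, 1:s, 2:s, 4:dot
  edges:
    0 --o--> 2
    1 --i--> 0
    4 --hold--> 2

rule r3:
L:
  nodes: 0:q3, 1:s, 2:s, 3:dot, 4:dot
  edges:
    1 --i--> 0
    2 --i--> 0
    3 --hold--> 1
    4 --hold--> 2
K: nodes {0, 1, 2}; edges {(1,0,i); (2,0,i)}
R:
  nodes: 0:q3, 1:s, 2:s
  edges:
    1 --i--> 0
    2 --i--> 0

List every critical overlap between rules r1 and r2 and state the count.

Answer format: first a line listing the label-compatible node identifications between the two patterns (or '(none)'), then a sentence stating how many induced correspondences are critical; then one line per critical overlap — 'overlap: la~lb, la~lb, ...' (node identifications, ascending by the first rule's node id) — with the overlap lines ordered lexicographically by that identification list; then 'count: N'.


label-compatible node identifications between L(r1) and L(r2): 1~1, 1~2, 2~1, 2~2, 3~3, 4~3
4 of the induced correspondences are critical overlaps of r1 and r2.
overlap: 1~1, 2~2, 3~3
overlap: 1~1, 3~3
overlap: 1~2, 2~1, 4~3
overlap: 2~1, 4~3
count: 4


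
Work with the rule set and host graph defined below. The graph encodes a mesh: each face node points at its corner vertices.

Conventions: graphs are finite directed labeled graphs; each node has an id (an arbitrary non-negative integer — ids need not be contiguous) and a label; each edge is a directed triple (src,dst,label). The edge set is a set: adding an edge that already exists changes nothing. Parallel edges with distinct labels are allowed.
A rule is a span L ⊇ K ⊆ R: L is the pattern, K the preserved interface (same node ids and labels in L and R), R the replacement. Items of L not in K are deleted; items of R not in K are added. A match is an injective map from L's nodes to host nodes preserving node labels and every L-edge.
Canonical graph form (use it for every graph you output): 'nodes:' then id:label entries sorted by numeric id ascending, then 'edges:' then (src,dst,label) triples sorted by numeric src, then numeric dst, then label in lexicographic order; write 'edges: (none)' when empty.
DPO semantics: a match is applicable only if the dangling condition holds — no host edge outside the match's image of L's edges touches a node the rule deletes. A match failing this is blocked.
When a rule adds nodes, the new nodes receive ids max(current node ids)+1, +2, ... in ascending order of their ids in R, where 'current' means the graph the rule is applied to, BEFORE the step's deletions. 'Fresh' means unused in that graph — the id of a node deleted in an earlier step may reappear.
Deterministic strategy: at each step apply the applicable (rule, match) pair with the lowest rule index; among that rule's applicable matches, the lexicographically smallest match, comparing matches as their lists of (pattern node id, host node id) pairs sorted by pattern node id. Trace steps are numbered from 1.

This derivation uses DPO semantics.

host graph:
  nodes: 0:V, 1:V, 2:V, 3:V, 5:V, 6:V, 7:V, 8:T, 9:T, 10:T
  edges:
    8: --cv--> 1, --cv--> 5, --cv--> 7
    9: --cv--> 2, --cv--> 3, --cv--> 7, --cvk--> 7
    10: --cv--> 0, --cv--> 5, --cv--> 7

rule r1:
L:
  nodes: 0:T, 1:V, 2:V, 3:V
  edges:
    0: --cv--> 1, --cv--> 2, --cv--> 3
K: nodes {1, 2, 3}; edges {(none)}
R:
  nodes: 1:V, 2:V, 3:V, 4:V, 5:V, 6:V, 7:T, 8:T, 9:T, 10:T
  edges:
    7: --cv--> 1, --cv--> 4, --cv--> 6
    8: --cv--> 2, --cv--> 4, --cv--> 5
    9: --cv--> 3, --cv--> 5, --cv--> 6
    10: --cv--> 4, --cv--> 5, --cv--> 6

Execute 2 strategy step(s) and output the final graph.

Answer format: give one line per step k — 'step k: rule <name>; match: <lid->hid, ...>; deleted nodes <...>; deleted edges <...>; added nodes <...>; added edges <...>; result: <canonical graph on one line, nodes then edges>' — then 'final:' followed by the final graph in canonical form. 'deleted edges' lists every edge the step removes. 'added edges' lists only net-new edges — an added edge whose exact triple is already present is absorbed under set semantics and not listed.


step 1: rule r1; match: 0->8, 1->1, 2->5, 3->7; deleted nodes 8; deleted edges (8,1,cv); (8,5,cv); (8,7,cv); added nodes 11, 12, 13, 14, 15, 16, 17; added edges (14,1,cv); (14,11,cv); (14,13,cv); (15,5,cv); (15,11,cv); (15,12,cv); (16,7,cv); (16,12,cv); (16,13,cv); (17,11,cv); (17,12,cv); (17,13,cv); result: nodes: 0:V, 1:V, 2:V, 3:V, 5:V, 6:V, 7:V, 9:T, 10:T, 11:V, 12:V, 13:V, 14:T, 15:T, 16:T, 17:T edges: (9,2,cv); (9,3,cv); (9,7,cv); (9,7,cvk); (10,0,cv); (10,5,cv); (10,7,cv); (14,1,cv); (14,11,cv); (14,13,cv); (15,5,cv); (15,11,cv); (15,12,cv); (16,7,cv); (16,12,cv); (16,13,cv); (17,11,cv); (17,12,cv); (17,13,cv)
step 2: rule r1; match: 0->10, 1->0, 2->5, 3->7; deleted nodes 10; deleted edges (10,0,cv); (10,5,cv); (10,7,cv); added nodes 18, 19, 20, 21, 22, 23, 24; added edges (21,0,cv); (21,18,cv); (21,20,cv); (22,5,cv); (22,18,cv); (22,19,cv); (23,7,cv); (23,19,cv); (23,20,cv); (24,18,cv); (24,19,cv); (24,20,cv); result: nodes: 0:V, 1:V, 2:V, 3:V, 5:V, 6:V, 7:V, 9:T, 11:V, 12:V, 13:V, 14:T, 15:T, 16:T, 17:T, 18:V, 19:V, 20:V, 21:T, 22:T, 23:T, 24:T edges: (9,2,cv); (9,3,cv); (9,7,cv); (9,7,cvk); (14,1,cv); (14,11,cv); (14,13,cv); (15,5,cv); (15,11,cv); (15,12,cv); (16,7,cv); (16,12,cv); (16,13,cv); (17,11,cv); (17,12,cv); (17,13,cv); (21,0,cv); (21,18,cv); (21,20,cv); (22,5,cv); (22,18,cv); (22,19,cv); (23,7,cv); (23,19,cv); (23,20,cv); (24,18,cv); (24,19,cv); (24,20,cv)
final:
nodes: 0:V, 1:V, 2:V, 3:V, 5:V, 6:V, 7:V, 9:T, 11:V, 12:V, 13:V, 14:T, 15:T, 16:T, 17:T, 18:V, 19:V, 20:V, 21:T, 22:T, 23:T, 24:T
edges: (9,2,cv); (9,3,cv); (9,7,cv); (9,7,cvk); (14,1,cv); (14,11,cv); (14,13,cv); (15,5,cv); (15,11,cv); (15,12,cv); (16,7,cv); (16,12,cv); (16,13,cv); (17,11,cv); (17,12,cv); (17,13,cv); (21,0,cv); (21,18,cv); (21,20,cv); (22,5,cv); (22,18,cv); (22,19,cv); (23,7,cv); (23,19,cv); (23,20,cv); (24,18,cv); (24,19,cv); (24,20,cv)


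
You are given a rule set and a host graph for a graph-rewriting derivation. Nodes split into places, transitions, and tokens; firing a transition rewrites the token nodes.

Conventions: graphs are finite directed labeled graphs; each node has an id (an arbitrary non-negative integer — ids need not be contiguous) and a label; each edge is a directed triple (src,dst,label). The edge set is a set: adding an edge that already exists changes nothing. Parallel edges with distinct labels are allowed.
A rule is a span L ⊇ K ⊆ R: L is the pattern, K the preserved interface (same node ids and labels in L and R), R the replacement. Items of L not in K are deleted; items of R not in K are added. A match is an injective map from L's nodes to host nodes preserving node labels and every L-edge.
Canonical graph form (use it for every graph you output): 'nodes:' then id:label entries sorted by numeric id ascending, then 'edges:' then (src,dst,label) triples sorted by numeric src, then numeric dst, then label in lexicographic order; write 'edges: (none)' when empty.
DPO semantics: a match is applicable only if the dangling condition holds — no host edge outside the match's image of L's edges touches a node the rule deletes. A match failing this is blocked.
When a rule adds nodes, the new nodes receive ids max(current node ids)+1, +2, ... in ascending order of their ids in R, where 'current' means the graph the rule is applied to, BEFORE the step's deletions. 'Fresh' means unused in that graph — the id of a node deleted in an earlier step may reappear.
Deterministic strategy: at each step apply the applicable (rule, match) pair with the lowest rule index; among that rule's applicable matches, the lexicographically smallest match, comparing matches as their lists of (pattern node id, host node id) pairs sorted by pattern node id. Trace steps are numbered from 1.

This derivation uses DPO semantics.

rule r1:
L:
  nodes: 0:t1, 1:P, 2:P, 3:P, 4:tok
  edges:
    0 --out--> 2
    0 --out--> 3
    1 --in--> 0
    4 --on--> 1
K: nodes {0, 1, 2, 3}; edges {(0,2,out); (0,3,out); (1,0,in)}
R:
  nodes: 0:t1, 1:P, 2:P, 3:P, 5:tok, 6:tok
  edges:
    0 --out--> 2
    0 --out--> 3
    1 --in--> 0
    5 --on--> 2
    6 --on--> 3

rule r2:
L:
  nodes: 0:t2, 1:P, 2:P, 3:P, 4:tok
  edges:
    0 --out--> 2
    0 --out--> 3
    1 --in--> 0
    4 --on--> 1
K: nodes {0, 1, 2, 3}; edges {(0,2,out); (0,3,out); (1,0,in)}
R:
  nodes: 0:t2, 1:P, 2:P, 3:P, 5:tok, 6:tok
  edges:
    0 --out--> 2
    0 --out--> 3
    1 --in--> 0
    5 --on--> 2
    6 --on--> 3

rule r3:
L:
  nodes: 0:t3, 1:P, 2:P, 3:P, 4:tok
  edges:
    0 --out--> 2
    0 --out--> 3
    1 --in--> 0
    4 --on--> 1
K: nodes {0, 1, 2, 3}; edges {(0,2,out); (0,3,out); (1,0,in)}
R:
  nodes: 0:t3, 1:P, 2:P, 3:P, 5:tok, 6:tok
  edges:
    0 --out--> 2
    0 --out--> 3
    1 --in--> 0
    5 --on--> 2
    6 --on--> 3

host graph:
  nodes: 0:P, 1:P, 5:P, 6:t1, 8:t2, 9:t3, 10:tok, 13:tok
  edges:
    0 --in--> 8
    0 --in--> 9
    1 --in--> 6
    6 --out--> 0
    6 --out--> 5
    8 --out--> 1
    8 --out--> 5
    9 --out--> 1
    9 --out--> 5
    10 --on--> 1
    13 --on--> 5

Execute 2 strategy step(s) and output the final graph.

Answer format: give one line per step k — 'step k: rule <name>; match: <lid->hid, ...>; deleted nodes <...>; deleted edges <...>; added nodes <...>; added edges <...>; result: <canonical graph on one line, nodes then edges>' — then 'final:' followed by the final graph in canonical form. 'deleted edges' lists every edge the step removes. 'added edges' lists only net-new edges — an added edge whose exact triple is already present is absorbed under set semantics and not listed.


step 1: rule r1; match: 0->6, 1->1, 2->0, 3->5, 4->10; deleted nodes 10; deleted edges (10,1,on); added nodes 14, 15; added edges (14,0,on); (15,5,on); result: nodes: 0:P, 1:P, 5:P, 6:t1, 8:t2, 9:t3, 13:tok, 14:tok, 15:tok edges: (0,8,in); (0,9,in); (1,6,in); (6,0,out); (6,5,out); (8,1,out); (8,5,out); (9,1,out); (9,5,out); (13,5,on); (14,0,on); (15,5,on)
step 2: rule r2; match: 0->8, 1->0, 2->1, 3->5, 4->14; deleted nodes 14; deleted edges (14,0,on); added nodes 16, 17; added edges (16,1,on); (17,5,on); result: nodes: 0:P, 1:P, 5:P, 6:t1, 8:t2, 9:t3, 13:tok, 15:tok, 16:tok, 17:tok edges: (0,8,in); (0,9,in); (1,6,in); (6,0,out); (6,5,out); (8,1,out); (8,5,out); (9,1,out); (9,5,out); (13,5,on); (15,5,on); (16,1,on); (17,5,on)
final:
nodes: 0:P, 1:P, 5:P, 6:t1, 8:t2, 9:t3, 13:tok, 15:tok, 16:tok, 17:tok
edges: (0,8,in); (0,9,in); (1,6,in); (6,0,out); (6,5,out); (8,1,out); (8,5,out); (9,1,out); (9,5,out); (13,5,on); (15,5,on); (16,1,on); (17,5,on)


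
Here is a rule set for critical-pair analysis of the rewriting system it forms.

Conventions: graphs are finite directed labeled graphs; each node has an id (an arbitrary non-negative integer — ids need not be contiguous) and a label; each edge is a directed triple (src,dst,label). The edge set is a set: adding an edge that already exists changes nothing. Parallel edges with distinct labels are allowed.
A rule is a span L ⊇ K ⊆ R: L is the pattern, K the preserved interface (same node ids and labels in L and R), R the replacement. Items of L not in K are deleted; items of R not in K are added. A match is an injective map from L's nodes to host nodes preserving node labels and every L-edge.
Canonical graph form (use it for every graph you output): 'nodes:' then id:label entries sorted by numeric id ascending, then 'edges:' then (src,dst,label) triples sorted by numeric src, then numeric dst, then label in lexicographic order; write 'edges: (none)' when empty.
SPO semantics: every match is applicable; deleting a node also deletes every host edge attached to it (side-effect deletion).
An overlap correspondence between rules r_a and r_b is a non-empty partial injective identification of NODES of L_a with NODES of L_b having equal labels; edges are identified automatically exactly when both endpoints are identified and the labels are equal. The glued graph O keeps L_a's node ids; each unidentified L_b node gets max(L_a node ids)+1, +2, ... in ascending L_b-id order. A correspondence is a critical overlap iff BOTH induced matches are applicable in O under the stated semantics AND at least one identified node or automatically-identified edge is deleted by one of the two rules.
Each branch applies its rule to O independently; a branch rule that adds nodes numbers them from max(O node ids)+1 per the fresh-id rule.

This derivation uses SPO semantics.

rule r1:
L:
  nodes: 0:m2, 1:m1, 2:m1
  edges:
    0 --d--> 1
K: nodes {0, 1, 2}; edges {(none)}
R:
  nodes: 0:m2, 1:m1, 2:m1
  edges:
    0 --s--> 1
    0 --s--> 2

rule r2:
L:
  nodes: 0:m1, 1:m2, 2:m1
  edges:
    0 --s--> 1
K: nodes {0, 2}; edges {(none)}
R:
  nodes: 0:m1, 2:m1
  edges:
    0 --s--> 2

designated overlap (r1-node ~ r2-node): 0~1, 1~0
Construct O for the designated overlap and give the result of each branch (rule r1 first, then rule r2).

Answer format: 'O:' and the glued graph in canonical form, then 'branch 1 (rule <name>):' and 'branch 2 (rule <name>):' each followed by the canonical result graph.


O:
nodes: 0:m2, 1:m1, 2:m1, 3:m1
edges: (0,1,d); (1,0,s)
branch 1 (rule r1):
nodes: 0:m2, 1:m1, 2:m1, 3:m1
edges: (0,1,s); (0,2,s); (1,0,s)
branch 2 (rule r2):
nodes: 1:m1, 2:m1, 3:m1
edges: (1,3,s)


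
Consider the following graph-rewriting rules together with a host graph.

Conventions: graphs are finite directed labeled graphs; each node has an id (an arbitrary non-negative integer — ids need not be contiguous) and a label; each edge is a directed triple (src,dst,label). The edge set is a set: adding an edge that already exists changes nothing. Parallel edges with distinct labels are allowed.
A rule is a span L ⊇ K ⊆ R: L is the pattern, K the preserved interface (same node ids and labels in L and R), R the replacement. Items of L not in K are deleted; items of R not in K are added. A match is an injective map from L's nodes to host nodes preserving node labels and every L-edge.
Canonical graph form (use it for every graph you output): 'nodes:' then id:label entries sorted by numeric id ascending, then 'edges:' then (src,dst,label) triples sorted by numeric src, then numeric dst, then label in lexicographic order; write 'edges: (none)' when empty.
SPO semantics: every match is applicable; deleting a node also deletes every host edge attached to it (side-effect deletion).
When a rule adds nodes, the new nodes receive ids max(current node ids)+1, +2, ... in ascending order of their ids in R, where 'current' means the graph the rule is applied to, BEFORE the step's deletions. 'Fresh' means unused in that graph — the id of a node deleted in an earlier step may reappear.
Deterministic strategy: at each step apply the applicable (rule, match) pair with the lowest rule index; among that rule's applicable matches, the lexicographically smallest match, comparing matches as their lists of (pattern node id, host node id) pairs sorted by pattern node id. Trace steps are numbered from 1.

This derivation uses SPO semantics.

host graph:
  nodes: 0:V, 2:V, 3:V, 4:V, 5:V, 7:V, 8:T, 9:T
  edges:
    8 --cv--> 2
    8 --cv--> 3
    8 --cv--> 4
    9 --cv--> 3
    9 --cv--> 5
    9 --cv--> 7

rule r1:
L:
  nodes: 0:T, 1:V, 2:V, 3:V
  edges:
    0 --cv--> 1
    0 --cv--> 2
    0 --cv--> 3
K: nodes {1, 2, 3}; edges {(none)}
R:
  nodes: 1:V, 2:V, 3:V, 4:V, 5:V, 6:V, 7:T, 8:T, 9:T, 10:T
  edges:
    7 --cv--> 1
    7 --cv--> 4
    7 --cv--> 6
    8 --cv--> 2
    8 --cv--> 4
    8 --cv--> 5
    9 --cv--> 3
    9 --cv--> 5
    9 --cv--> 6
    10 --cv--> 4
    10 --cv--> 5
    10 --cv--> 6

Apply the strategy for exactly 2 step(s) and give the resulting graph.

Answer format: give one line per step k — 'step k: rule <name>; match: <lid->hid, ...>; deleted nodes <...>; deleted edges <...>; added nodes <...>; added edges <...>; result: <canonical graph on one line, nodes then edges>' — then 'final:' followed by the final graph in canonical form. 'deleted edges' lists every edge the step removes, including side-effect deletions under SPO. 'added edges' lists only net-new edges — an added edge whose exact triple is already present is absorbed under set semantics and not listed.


step 1: rule r1; match: 0->8, 1->2, 2->3, 3->4; deleted nodes 8; deleted edges (8,2,cv); (8,3,cv); (8,4,cv); added nodes 10, 11, 12, 13, 14, 15, 16; added edges (13,2,cv); (13,10,cv); (13,12,cv); (14,3,cv); (14,10,cv); (14,11,cv); (15,4,cv); (15,11,cv); (15,12,cv); (16,10,cv); (16,11,cv); (16,12,cv); result: nodes: 0:V, 2:V, 3:V, 4:V, 5:V, 7:V, 9:T, 10:V, 11:V, 12:V, 13:T, 14:T, 15:T, 16:T edges: (9,3,cv); (9,5,cv); (9,7,cv); (13,2,cv); (13,10,cv); (13,12,cv); (14,3,cv); (14,10,cv); (14,11,cv); (15,4,cv); (15,11,cv); (15,12,cv); (16,10,cv); (16,11,cv); (16,12,cv)
step 2: rule r1; match: 0->9, 1->3, 2->5, 3->7; deleted nodes 9; deleted edges (9,3,cv); (9,5,cv); (9,7,cv); added nodes 17, 18, 19, 20, 21, 22, 23; added edges (20,3,cv); (20,17,cv); (20,19,cv); (21,5,cv); (21,17,cv); (21,18,cv); (22,7,cv); (22,18,cv); (22,19,cv); (23,17,cv); (23,18,cv); (23,19,cv); result: nodes: 0:V, 2:V, 3:V, 4:V, 5:V, 7:V, 10:V, 11:V, 12:V, 13:T, 14:T, 15:T, 16:T, 17:V, 18:V, 19:V, 20:T, 21:T, 22:T, 23:T edges: (13,2,cv); (13,10,cv); (13,12,cv); (14,3,cv); (14,10,cv); (14,11,cv); (15,4,cv); (15,11,cv); (15,12,cv); (16,10,cv); (16,11,cv); (16,12,cv); (20,3,cv); (20,17,cv); (20,19,cv); (21,5,cv); (21,17,cv); (21,18,cv); (22,7,cv); (22,18,cv); (22,19,cv); (23,17,cv); (23,18,cv); (23,19,cv)
final:
nodes: 0:V, 2:V, 3:V, 4:V, 5:V, 7:V, 10:V, 11:V, 12:V, 13:T, 14:T, 15:T, 16:T, 17:V, 18:V, 19:V, 20:T, 21:T, 22:T, 23:T
edges: (13,2,cv); (13,10,cv); (13,12,cv); (14,3,cv); (14,10,cv); (14,11,cv); (15,4,cv); (15,11,cv); (15,12,cv); (16,10,cv); (16,11,cv); (16,12,cv); (20,3,cv); (20,17,cv); (20,19,cv); (21,5,cv); (21,17,cv); (21,18,cv); (22,7,cv); (22,18,cv); (22,19,cv); (23,17,cv); (23,18,cv); (23,19,cv)


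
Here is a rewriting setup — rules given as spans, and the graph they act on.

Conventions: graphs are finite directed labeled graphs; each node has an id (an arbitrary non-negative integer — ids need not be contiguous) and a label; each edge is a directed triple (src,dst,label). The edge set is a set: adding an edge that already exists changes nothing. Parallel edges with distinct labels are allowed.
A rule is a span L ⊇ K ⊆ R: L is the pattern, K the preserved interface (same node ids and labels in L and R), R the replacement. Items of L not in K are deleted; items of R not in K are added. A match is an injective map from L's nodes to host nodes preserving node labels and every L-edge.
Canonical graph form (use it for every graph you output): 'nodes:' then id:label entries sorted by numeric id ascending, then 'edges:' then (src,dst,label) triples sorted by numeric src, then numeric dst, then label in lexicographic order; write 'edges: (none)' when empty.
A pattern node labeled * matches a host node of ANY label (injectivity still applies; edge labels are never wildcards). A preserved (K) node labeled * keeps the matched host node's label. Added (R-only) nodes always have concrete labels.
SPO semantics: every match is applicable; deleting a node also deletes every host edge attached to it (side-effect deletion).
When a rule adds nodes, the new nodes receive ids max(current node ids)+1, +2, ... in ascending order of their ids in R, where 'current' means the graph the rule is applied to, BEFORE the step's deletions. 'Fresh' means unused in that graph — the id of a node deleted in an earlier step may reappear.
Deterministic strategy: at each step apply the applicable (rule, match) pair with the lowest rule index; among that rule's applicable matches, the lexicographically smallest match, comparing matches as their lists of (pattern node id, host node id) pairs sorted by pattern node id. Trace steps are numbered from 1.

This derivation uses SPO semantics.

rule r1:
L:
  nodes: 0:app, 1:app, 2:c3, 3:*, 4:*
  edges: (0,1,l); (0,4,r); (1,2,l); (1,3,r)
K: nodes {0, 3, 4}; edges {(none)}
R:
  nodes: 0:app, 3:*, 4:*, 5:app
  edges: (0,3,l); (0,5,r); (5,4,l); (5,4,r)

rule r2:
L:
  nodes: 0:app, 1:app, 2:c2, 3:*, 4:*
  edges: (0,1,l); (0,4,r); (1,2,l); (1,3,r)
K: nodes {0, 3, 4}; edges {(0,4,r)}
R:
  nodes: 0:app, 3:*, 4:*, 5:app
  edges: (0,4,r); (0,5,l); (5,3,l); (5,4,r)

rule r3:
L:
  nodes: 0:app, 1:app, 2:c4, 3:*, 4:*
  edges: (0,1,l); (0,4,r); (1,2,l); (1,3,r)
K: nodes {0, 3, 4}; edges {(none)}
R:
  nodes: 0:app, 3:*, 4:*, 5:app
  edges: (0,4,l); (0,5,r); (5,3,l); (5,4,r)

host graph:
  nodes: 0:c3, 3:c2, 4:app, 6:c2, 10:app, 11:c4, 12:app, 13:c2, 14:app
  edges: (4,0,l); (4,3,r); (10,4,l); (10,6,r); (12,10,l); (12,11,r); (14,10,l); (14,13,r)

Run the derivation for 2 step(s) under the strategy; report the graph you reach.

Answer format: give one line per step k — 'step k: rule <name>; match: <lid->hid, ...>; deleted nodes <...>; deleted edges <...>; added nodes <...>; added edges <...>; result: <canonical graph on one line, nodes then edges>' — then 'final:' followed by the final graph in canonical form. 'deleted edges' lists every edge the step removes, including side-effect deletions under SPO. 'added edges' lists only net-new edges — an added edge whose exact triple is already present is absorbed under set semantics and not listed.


step 1: rule r1; match: 0->10, 1->4, 2->0, 3->3, 4->6; deleted nodes 0, 4; deleted edges (4,0,l); (4,3,r); (10,4,l); (10,6,r); added nodes 15; added edges (10,3,l); (10,15,r); (15,6,l); (15,6,r); result: nodes: 3:c2, 6:c2, 10:app, 11:c4, 12:app, 13:c2, 14:app, 15:app edges: (10,3,l); (10,15,r); (12,10,l); (12,11,r); (14,10,l); (14,13,r); (15,6,l); (15,6,r)
step 2: rule r2; match: 0->12, 1->10, 2->3, 3->15, 4->11; deleted nodes 3, 10; deleted edges (10,3,l); (10,15,r); (12,10,l); (14,10,l); added nodes 16; added edges (12,16,l); (16,11,r); (16,15,l); result: nodes: 6:c2, 11:c4, 12:app, 13:c2, 14:app, 15:app, 16:app edges: (12,11,r); (12,16,l); (14,13,r); (15,6,l); (15,6,r); (16,11,r); (16,15,l)
final:
nodes: 6:c2, 11:c4, 12:app, 13:c2, 14:app, 15:app, 16:app
edges: (12,11,r); (12,16,l); (14,13,r); (15,6,l); (15,6,r); (16,11,r); (16,15,l)


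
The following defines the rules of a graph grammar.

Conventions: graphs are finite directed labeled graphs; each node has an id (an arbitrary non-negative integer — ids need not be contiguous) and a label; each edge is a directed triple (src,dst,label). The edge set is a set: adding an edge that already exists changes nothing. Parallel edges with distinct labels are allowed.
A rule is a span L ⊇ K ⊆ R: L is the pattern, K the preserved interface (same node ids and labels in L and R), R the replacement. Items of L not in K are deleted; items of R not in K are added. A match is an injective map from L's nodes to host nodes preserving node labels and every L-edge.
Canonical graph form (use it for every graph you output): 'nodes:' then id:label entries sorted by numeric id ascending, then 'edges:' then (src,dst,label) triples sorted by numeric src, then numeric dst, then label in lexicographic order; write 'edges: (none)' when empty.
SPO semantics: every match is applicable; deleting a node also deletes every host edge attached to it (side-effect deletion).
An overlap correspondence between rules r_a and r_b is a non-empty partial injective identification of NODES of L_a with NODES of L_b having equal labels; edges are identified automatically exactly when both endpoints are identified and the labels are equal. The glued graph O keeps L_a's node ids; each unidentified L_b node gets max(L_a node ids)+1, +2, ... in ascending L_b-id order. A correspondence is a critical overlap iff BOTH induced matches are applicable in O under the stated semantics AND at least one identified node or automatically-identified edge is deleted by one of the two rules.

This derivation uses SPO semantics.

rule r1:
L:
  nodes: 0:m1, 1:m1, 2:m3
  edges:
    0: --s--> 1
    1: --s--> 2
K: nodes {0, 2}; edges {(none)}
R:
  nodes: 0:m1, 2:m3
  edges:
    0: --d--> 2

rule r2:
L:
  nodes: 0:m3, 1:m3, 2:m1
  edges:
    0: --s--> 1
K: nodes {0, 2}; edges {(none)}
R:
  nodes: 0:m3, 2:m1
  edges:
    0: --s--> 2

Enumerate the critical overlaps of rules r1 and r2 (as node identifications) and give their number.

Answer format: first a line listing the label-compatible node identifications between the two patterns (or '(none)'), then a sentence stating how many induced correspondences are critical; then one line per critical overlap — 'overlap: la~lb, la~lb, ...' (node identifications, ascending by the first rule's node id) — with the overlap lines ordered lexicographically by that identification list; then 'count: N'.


label-compatible node identifications between L(r1) and L(r2): 0~2, 1~2, 2~0, 2~1
5 of the induced correspondences are critical overlaps of r1 and r2.
overlap: 0~2, 2~1
overlap: 1~2
overlap: 1~2, 2~0
overlap: 1~2, 2~1
overlap: 2~1
count: 5
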